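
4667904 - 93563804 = - 88895900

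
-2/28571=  - 1 + 28569/28571= - 0.00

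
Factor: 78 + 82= 2^5*5^1 = 160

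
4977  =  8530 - 3553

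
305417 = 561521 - 256104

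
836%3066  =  836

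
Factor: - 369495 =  - 3^3*5^1*7^1*17^1 * 23^1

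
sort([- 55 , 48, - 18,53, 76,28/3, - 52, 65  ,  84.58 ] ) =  [ - 55,- 52, - 18,28/3, 48, 53, 65, 76, 84.58] 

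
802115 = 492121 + 309994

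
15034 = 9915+5119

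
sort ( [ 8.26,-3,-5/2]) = [ - 3, - 5/2,8.26] 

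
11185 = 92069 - 80884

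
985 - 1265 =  - 280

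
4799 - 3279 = 1520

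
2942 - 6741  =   - 3799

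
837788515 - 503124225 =334664290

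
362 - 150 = 212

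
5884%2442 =1000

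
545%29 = 23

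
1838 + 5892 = 7730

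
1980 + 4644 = 6624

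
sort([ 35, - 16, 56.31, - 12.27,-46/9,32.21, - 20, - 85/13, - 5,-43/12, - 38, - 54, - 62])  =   [ - 62,-54, - 38, - 20, - 16 ,  -  12.27, - 85/13 ,-46/9, - 5  ,-43/12,32.21, 35,56.31] 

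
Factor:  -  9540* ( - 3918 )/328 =4672215/41 =3^3*5^1 * 41^ ( - 1) * 53^1*653^1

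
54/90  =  3/5= 0.60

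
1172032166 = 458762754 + 713269412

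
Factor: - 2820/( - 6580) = 3/7 = 3^1 * 7^( - 1)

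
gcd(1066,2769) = 13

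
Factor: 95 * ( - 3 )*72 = -20520 = -  2^3*3^3 * 5^1*19^1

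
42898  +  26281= 69179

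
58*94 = 5452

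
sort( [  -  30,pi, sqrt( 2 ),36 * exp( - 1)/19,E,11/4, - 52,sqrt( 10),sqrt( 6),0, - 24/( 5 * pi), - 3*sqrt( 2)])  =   [- 52,-30, - 3 * sqrt( 2), - 24/( 5 * pi ),0,36*exp( - 1)/19,sqrt( 2),  sqrt(6), E, 11/4,pi, sqrt( 10 ) ]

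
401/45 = 401/45= 8.91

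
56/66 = 28/33 = 0.85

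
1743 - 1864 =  - 121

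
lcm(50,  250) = 250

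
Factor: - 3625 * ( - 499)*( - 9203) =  -5^3*29^1*499^1*9203^1=- 16647076625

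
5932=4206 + 1726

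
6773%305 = 63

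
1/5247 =1/5247 = 0.00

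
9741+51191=60932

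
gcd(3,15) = 3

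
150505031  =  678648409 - 528143378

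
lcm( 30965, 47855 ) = 526405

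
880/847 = 80/77 = 1.04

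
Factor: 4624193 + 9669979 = 2^2*3^1*769^1*1549^1 = 14294172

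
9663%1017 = 510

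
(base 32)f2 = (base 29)gi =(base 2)111100010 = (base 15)222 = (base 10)482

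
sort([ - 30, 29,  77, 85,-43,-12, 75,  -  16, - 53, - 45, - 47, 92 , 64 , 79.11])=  [ - 53, - 47, - 45,-43, - 30, - 16,  -  12, 29, 64,75,77, 79.11,85 , 92]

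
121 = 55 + 66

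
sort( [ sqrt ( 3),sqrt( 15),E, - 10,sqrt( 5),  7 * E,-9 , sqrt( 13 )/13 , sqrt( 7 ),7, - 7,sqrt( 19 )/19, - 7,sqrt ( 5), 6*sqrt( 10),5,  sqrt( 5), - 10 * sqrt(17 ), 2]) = [ - 10*sqrt(17), - 10,-9,  -  7, - 7 , sqrt(19)/19, sqrt( 13)/13 , sqrt( 3), 2, sqrt(5), sqrt(5),  sqrt( 5), sqrt(7 ),E,  sqrt( 15),5,7,  6*sqrt( 10),7 * E ]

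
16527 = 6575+9952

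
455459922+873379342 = 1328839264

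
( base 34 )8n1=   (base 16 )272f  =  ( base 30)B4B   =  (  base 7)41150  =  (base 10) 10031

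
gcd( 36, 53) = 1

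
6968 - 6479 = 489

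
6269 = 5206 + 1063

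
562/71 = 562/71 = 7.92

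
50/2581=50/2581=0.02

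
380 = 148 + 232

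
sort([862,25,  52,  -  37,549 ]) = [ - 37, 25,52,549,  862 ]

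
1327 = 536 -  - 791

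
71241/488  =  145 +481/488 =145.99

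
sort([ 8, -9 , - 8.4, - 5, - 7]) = [ - 9, - 8.4, - 7,-5, 8]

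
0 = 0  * ( - 1796 ) 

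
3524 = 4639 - 1115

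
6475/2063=3 + 286/2063 = 3.14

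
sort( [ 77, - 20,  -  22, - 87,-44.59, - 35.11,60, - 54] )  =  [ - 87, - 54, - 44.59, - 35.11, - 22, - 20 , 60, 77]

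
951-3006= - 2055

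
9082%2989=115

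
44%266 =44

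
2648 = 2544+104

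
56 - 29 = 27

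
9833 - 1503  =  8330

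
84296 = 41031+43265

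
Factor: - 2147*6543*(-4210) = 2^1 * 3^2*5^1*19^1*113^1*421^1*727^1 = 59141326410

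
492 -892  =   - 400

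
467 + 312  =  779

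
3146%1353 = 440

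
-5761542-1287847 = -7049389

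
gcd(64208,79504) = 16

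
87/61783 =87/61783 = 0.00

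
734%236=26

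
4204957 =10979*383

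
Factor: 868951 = 868951^1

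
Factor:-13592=  -  2^3 *1699^1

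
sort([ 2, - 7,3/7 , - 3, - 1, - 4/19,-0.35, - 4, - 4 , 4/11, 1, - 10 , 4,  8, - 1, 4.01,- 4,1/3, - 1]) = [-10, - 7, - 4, - 4, - 4,-3, - 1, - 1, - 1, - 0.35, - 4/19,1/3,4/11, 3/7,1,  2,  4 , 4.01,8]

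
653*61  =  39833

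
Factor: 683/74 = 2^( - 1 )*37^( - 1)*683^1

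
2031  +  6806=8837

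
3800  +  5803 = 9603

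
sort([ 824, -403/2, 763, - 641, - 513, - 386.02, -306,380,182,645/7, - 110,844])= [ - 641,-513, - 386.02, - 306, - 403/2, - 110,645/7, 182, 380, 763,824, 844 ] 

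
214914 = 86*2499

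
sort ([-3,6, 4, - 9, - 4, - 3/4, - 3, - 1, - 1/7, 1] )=[ - 9, - 4 , - 3 ,-3, - 1 ,  -  3/4, -1/7, 1 , 4, 6]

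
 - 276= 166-442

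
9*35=315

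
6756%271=252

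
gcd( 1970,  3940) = 1970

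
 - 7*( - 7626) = 53382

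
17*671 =11407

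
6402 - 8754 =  - 2352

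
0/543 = 0 = 0.00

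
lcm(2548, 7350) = 191100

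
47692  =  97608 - 49916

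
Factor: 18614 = 2^1*41^1*227^1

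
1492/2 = 746 = 746.00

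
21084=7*3012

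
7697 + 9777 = 17474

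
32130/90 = 357 =357.00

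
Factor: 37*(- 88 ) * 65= -2^3 * 5^1*11^1*13^1*37^1 = - 211640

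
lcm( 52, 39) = 156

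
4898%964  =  78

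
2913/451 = 6+207/451 = 6.46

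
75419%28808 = 17803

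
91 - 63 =28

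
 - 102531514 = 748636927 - 851168441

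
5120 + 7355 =12475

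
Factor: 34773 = 3^1 * 67^1 * 173^1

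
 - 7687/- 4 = 7687/4 = 1921.75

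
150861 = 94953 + 55908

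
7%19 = 7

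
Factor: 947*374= 2^1*11^1 * 17^1*947^1 = 354178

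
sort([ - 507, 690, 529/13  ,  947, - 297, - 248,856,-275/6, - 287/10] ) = [ -507 ,  -  297, - 248,-275/6, - 287/10, 529/13,690, 856, 947] 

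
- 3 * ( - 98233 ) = 294699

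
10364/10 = 1036  +  2/5 = 1036.40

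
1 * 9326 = 9326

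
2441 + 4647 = 7088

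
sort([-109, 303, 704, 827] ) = [  -  109, 303, 704, 827]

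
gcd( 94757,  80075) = 1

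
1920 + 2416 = 4336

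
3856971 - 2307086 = 1549885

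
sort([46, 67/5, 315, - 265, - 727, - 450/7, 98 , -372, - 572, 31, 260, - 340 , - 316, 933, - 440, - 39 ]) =[ - 727,  -  572, - 440, - 372, - 340, - 316, - 265,-450/7, - 39, 67/5, 31, 46 , 98, 260, 315, 933 ] 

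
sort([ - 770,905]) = [ - 770,905] 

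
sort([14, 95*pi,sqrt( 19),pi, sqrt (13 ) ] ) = [pi,sqrt(13) , sqrt( 19),14  ,  95*pi ]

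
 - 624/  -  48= 13  +  0/1 = 13.00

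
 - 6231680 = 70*( - 89024 )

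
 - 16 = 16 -32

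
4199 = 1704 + 2495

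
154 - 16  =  138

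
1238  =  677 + 561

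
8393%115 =113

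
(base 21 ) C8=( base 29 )8S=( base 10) 260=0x104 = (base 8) 404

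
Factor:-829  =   - 829^1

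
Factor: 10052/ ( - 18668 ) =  - 7^1*13^( - 1 )  =  -  7/13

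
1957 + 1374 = 3331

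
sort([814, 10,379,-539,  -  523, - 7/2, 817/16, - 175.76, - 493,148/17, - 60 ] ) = [ - 539, - 523, - 493,- 175.76,  -  60, - 7/2, 148/17, 10,817/16, 379,814]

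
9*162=1458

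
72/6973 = 72/6973 = 0.01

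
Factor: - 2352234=-2^1*3^1*307^1*1277^1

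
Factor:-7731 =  - 3^2 *859^1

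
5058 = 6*843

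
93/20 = 93/20 = 4.65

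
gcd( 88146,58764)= 29382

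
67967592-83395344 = -15427752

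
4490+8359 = 12849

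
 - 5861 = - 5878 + 17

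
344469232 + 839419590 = 1183888822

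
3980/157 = 25 + 55/157 = 25.35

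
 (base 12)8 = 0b1000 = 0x8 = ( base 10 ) 8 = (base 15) 8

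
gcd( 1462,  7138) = 86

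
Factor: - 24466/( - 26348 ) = 2^( - 1)*7^( - 1)*13^1 = 13/14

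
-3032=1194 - 4226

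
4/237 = 4/237 = 0.02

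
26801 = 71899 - 45098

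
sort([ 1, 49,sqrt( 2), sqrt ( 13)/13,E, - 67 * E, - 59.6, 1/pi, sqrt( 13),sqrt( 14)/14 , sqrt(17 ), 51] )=[ - 67 * E, - 59.6, sqrt(14)/14,sqrt( 13 ) /13,1/pi, 1, sqrt(2 ), E,sqrt(13 ), sqrt(17),49, 51 ]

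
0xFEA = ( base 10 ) 4074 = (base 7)14610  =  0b111111101010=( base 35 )3BE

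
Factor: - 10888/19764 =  - 2^1* 3^(- 4)*61^( - 1)*1361^1 = - 2722/4941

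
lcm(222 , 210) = 7770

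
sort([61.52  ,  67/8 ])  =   [67/8, 61.52] 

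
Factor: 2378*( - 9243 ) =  - 21979854 = - 2^1*3^2*13^1*29^1*41^1 * 79^1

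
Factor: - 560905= -5^1*112181^1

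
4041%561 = 114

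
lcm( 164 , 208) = 8528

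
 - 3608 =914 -4522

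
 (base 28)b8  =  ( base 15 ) 161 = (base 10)316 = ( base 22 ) E8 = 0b100111100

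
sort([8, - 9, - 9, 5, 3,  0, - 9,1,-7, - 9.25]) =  [ - 9.25, - 9, - 9,- 9, - 7,0,  1,3,5,8 ] 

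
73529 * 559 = 41102711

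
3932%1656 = 620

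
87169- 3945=83224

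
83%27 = 2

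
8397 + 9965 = 18362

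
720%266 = 188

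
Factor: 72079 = 7^2*1471^1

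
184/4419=184/4419 = 0.04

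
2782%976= 830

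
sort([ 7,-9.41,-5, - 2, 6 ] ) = [ - 9.41 , - 5, - 2,6,7]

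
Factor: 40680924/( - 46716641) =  - 2^2*3^1*43^1*101^(-1)*78839^1*462541^( - 1 ) 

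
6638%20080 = 6638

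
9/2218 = 9/2218 = 0.00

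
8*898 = 7184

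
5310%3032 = 2278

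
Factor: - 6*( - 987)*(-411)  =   - 2433942 = - 2^1*3^3 * 7^1*47^1*137^1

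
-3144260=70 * ( - 44918)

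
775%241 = 52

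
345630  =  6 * 57605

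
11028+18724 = 29752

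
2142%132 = 30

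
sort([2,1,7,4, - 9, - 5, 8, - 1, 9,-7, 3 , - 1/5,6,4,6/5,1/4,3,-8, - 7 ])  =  [ - 9, - 8,  -  7,-7, - 5,  -  1, -1/5,1/4, 1,6/5, 2,3,3,4,  4, 6,7, 8, 9] 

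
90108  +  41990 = 132098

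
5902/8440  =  2951/4220 = 0.70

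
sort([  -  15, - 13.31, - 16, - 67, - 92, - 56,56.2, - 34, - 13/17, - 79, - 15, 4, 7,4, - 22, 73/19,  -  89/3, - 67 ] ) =[ - 92, - 79 , -67, - 67, - 56 , - 34, -89/3,-22, - 16, -15, - 15 , - 13.31,-13/17, 73/19, 4, 4,7, 56.2 ]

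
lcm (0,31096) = 0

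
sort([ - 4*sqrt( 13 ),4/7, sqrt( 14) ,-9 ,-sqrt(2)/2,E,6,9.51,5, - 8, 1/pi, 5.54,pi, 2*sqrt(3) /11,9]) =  [ - 4*sqrt(13 ),-9,- 8,- sqrt ( 2)/2, 2*sqrt(3) /11,  1/pi,4/7,E , pi, sqrt(14), 5,  5.54,  6, 9 , 9.51] 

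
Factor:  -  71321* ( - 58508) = 4172849068= 2^2*73^1*977^1*14627^1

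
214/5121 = 214/5121 = 0.04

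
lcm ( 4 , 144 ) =144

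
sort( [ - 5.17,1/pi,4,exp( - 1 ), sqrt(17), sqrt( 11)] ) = [ - 5.17,1/pi,exp ( - 1),sqrt( 11 ),4 , sqrt( 17)]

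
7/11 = 7/11 =0.64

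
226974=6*37829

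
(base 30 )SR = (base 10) 867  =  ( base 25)19H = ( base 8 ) 1543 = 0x363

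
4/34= 2/17= 0.12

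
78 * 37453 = 2921334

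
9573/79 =9573/79  =  121.18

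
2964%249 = 225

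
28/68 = 7/17 = 0.41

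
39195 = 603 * 65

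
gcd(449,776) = 1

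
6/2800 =3/1400= 0.00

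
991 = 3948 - 2957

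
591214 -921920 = -330706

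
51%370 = 51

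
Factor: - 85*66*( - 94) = 2^2*3^1*5^1*11^1*17^1*47^1 = 527340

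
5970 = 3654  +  2316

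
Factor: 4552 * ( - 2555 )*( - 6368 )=2^8*5^1*7^1*73^1*199^1*569^1 = 74062132480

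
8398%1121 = 551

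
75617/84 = 75617/84  =  900.20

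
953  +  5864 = 6817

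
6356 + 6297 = 12653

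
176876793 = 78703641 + 98173152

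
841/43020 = 841/43020 = 0.02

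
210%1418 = 210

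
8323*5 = 41615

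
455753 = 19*23987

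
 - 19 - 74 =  - 93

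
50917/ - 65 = - 50917/65 = - 783.34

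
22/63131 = 22/63131=0.00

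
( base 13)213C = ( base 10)4614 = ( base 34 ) 3xo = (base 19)CEG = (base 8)11006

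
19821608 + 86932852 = 106754460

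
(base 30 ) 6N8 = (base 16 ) 17D2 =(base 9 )8325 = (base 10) 6098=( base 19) GGI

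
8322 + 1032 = 9354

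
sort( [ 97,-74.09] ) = [ -74.09, 97]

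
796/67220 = 199/16805 = 0.01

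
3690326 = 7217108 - 3526782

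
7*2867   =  20069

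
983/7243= 983/7243=0.14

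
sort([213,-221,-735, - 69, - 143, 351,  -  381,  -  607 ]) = [ - 735, - 607,-381, -221, - 143, - 69,  213,  351]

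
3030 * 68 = 206040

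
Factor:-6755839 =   -  337^1*20047^1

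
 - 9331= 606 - 9937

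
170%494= 170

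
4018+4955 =8973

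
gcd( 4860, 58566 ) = 6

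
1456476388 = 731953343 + 724523045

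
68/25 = 68/25 =2.72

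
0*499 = 0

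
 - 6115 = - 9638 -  - 3523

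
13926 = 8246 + 5680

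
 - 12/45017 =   -  12/45017 = - 0.00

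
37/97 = 37/97 = 0.38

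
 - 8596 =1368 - 9964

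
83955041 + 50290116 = 134245157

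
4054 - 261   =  3793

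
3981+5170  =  9151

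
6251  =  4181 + 2070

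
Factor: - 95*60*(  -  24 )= 2^5*3^2*5^2*19^1 = 136800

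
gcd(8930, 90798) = 2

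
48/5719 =48/5719 = 0.01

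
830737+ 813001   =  1643738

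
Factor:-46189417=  - 83^1 *383^1*1453^1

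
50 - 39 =11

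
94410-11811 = 82599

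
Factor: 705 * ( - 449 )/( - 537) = 5^1*47^1*179^ ( - 1 )*449^1 = 105515/179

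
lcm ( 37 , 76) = 2812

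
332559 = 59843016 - 59510457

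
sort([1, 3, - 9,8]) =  [ - 9, 1, 3, 8] 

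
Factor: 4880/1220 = 4 = 2^2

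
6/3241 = 6/3241 = 0.00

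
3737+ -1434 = 2303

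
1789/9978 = 1789/9978=0.18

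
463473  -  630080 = -166607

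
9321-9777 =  - 456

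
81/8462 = 81/8462 = 0.01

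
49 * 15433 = 756217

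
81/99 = 9/11= 0.82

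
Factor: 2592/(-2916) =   -  2^3*3^(-2) = -8/9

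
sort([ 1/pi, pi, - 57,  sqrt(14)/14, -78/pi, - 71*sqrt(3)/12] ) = [ - 57, - 78/pi, - 71 * sqrt( 3)/12, sqrt ( 14)/14, 1/pi,pi]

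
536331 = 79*6789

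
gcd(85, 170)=85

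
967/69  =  967/69 =14.01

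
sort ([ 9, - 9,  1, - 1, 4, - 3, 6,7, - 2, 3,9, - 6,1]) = [ - 9,- 6, -3, - 2, - 1, 1,  1,3 , 4,6,7,9,  9]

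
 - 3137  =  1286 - 4423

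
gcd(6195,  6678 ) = 21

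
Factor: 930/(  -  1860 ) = - 1/2 = - 2^(  -  1 )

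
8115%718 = 217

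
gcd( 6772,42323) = 1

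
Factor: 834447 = 3^1*278149^1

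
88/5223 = 88/5223 = 0.02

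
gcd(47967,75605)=1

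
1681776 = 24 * 70074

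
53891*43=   2317313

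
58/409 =58/409 =0.14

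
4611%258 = 225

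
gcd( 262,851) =1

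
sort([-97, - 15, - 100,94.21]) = [ - 100, - 97, - 15, 94.21]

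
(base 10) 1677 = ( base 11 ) 1295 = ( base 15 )76C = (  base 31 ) 1N3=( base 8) 3215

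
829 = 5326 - 4497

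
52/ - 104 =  - 1 + 1/2 = - 0.50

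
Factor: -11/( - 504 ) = 2^( - 3) * 3^(-2)*7^(-1)*11^1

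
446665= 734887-288222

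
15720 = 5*3144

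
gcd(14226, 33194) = 4742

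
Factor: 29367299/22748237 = 13^3*317^( - 1 )*13367^1 * 71761^( - 1) 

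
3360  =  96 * 35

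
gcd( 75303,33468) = 8367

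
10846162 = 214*50683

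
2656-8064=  - 5408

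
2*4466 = 8932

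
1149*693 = 796257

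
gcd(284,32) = 4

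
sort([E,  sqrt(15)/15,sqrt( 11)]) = [ sqrt( 15)/15, E, sqrt( 11) ]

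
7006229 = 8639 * 811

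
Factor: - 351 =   -  3^3*13^1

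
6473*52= 336596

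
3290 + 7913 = 11203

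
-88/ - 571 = 88/571 = 0.15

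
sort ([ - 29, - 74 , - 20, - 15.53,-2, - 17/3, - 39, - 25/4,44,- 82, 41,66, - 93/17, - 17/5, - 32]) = [-82, - 74, - 39, - 32, - 29, - 20, - 15.53,-25/4, - 17/3,  -  93/17, - 17/5, - 2, 41, 44, 66]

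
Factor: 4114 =2^1*11^2*17^1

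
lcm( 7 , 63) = 63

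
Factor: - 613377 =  - 3^2*17^1 *19^1*211^1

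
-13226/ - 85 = 155 + 3/5 = 155.60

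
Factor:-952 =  - 2^3*7^1*17^1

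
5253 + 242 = 5495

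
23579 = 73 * 323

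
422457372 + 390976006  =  813433378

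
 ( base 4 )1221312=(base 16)1a76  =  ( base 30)7fo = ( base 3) 100021220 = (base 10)6774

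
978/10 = 97 + 4/5 = 97.80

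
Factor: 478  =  2^1 * 239^1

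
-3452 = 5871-9323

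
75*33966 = 2547450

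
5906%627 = 263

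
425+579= 1004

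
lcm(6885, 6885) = 6885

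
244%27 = 1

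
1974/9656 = 987/4828 = 0.20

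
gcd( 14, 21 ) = 7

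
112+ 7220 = 7332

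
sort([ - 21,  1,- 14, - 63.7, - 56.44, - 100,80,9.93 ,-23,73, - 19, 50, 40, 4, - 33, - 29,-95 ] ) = [  -  100, - 95, - 63.7, - 56.44, - 33,- 29,  -  23,-21, - 19, - 14,1,4, 9.93 , 40,50, 73,80 ] 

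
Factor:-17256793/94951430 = -2^( - 1 )*5^( - 1 )*7^(-1) * 89^ ( - 1)*1697^1 * 10169^1*15241^(-1)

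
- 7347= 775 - 8122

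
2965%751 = 712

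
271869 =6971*39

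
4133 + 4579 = 8712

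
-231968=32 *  ( - 7249)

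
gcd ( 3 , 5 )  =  1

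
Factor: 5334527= 11^2*44087^1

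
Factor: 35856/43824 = 9/11 = 3^2*11^( - 1)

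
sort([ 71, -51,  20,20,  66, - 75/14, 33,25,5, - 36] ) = [ - 51, - 36 , - 75/14,5, 20, 20, 25, 33, 66,71] 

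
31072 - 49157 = -18085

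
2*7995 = 15990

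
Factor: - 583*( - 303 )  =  3^1*11^1*53^1 * 101^1 = 176649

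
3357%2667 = 690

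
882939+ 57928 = 940867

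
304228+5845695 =6149923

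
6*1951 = 11706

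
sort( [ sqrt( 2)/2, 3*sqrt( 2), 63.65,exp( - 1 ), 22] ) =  [exp( -1), sqrt( 2)/2,3*sqrt ( 2 ), 22,63.65]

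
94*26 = 2444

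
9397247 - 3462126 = 5935121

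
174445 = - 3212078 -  - 3386523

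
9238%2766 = 940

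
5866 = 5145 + 721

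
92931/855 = 108 + 197/285 = 108.69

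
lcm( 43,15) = 645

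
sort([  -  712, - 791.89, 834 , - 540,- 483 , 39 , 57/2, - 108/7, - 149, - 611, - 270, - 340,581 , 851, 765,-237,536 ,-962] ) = [ - 962, - 791.89,-712, - 611, - 540, -483,  -  340, - 270, - 237,-149, - 108/7,  57/2, 39 , 536,581,765,834, 851]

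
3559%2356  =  1203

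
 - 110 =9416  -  9526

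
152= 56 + 96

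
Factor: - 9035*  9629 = -86998015 = -5^1 * 13^1 * 139^1 * 9629^1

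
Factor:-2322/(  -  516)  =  2^ ( - 1)*3^2 = 9/2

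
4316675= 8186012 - 3869337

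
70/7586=35/3793 = 0.01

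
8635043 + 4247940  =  12882983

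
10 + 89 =99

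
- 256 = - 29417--29161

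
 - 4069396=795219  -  4864615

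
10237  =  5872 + 4365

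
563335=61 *9235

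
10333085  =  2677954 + 7655131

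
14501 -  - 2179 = 16680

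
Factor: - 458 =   -  2^1*229^1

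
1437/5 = 1437/5 = 287.40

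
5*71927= 359635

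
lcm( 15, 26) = 390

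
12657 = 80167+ -67510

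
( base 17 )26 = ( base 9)44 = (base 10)40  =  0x28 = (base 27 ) 1d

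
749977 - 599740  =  150237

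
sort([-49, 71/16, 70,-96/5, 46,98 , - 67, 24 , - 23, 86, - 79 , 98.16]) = [ - 79, - 67, - 49, - 23, - 96/5, 71/16,24,46,70, 86, 98, 98.16]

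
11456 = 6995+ 4461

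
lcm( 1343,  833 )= 65807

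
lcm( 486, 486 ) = 486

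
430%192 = 46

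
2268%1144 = 1124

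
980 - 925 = 55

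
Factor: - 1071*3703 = - 3^2 *7^2*17^1*23^2 =- 3965913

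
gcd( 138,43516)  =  46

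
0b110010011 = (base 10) 403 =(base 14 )20b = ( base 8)623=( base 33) c7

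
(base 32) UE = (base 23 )1J8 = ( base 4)33032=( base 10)974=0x3CE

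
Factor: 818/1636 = 2^( - 1 ) = 1/2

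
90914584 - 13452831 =77461753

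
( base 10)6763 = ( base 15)200d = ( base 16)1A6B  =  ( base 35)5i8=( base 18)12fd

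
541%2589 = 541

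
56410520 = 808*69815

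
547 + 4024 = 4571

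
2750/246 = 1375/123 = 11.18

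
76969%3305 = 954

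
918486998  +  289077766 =1207564764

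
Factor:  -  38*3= - 2^1 * 3^1 * 19^1  =  -  114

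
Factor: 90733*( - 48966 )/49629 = -1480944026/16543 = - 2^1*41^1*71^(-1 )*233^( - 1) * 2213^1*8161^1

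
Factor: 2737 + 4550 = 3^1*7^1*347^1 = 7287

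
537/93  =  5 + 24/31 = 5.77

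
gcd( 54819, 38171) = 1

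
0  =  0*90719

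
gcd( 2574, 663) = 39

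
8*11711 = 93688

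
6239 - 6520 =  - 281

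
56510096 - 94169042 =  - 37658946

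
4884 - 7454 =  - 2570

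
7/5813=7/5813 =0.00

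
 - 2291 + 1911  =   - 380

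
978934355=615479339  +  363455016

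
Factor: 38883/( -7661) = -3^1* 13^1 * 47^( - 1 )*163^(- 1)*997^1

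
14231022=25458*559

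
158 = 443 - 285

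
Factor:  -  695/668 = -2^( - 2 ) * 5^1*139^1* 167^( - 1)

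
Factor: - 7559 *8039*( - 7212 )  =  438250168812= 2^2*3^1*601^1*7559^1*8039^1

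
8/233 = 8/233=0.03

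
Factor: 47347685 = 5^1*7^1*11^1*23^1*5347^1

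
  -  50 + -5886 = -5936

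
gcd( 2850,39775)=25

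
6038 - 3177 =2861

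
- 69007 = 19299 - 88306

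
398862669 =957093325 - 558230656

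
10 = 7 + 3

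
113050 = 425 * 266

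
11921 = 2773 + 9148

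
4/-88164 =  - 1 + 22040/22041 = - 0.00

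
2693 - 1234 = 1459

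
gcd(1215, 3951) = 9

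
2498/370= 1249/185 = 6.75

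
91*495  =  45045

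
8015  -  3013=5002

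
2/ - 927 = -1 + 925/927  =  - 0.00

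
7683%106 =51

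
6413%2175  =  2063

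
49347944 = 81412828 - 32064884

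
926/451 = 926/451 = 2.05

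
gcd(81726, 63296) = 2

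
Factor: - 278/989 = -2^1*23^( - 1)* 43^( - 1 )*139^1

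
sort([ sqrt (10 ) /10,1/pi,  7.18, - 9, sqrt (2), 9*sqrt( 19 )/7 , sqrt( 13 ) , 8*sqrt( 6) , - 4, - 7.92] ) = [ -9, - 7.92,  -  4, sqrt( 10)/10 , 1/pi , sqrt( 2),  sqrt( 13),  9 * sqrt( 19)/7,7.18 , 8 * sqrt( 6) ]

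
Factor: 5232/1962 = 8/3 =2^3 * 3^(-1) 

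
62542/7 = 62542/7 = 8934.57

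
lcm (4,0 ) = 0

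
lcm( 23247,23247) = 23247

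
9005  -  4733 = 4272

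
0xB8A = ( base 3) 11001102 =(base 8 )5612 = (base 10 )2954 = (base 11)2246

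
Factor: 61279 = 233^1*263^1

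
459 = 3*153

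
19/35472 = 19/35472  =  0.00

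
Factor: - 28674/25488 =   -  9/8 =- 2^( - 3 )*3^2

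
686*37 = 25382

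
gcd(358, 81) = 1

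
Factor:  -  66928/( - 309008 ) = 47/217 = 7^( - 1 )*31^( - 1)*47^1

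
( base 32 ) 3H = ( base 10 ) 113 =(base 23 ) 4l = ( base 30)3n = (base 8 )161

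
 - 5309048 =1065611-6374659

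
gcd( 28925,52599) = 89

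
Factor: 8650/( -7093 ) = -50/41 = - 2^1*5^2*41^( - 1)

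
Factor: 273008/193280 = 113/80 = 2^( - 4)*5^( - 1 ) * 113^1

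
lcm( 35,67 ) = 2345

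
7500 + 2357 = 9857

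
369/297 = 41/33 =1.24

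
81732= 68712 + 13020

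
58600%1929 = 730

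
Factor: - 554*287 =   -  158998 = - 2^1*7^1*41^1* 277^1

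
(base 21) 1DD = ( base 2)1011010111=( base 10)727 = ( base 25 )142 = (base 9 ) 887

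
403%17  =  12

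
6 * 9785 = 58710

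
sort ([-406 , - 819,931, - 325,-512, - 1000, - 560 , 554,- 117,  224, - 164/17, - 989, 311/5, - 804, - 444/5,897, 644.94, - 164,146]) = [ - 1000, - 989, - 819, - 804 , - 560 , - 512, -406,  -  325  , - 164, - 117, - 444/5, - 164/17, 311/5, 146,224, 554,  644.94,897,931] 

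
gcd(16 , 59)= 1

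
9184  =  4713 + 4471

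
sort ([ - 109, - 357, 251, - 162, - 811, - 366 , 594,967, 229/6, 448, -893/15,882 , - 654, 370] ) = [ - 811, -654, - 366, - 357, - 162, - 109, - 893/15, 229/6,251,  370, 448, 594,882, 967 ]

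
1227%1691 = 1227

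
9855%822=813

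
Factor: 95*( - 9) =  - 855= - 3^2*5^1 *19^1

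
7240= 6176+1064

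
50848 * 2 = 101696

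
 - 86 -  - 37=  - 49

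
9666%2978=732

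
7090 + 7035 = 14125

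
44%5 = 4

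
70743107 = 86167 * 821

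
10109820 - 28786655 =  - 18676835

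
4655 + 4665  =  9320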